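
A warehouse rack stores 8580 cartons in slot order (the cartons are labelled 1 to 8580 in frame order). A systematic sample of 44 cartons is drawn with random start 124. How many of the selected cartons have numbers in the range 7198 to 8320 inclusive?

6

k = 8580/44 = 195
First selection ≥ 7198: 124 + ⌈(7198−124)/195⌉·195 = 124 + 37×195 = 7339
Last selection ≤ 8320: 124 + ⌊(8320−124)/195⌋·195 = 124 + 42×195 = 8314
Count = 42 − 37 + 1 = 6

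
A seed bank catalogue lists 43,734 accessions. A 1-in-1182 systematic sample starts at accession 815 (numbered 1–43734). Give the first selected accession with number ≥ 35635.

k = 1182
Steps past start: ⌈(35635 − 815)/1182⌉ = ⌈34820/1182⌉ = 30
Selected accession: 815 + 30×1182 = 36275

36275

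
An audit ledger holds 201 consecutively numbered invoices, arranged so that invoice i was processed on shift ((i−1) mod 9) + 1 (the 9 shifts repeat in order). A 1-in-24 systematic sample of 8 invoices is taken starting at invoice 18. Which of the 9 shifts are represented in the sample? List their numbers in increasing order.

Consecutive selections differ by k = 24, so their shift numbers differ by 24 mod 9 = 6.
gcd(24, 9) = 3, so the sample visits 9/3 = 3 distinct residues mod 9.
Start 18 is shift 9; the shifts hit are 3, 6, 9.

3, 6, 9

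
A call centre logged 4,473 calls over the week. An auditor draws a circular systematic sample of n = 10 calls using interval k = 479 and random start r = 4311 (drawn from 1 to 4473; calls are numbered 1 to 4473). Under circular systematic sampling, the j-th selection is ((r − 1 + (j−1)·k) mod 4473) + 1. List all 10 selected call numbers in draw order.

Selection 1: 4311
Selection 2: 4311 + 479 = 4790 → 4790 − 4473 = 317
Selection 3: 317 + 479 = 796
Selection 4: 796 + 479 = 1275
Selection 5: 1275 + 479 = 1754
Selection 6: 1754 + 479 = 2233
Selection 7: 2233 + 479 = 2712
Selection 8: 2712 + 479 = 3191
Selection 9: 3191 + 479 = 3670
Selection 10: 3670 + 479 = 4149

4311, 317, 796, 1275, 1754, 2233, 2712, 3191, 3670, 4149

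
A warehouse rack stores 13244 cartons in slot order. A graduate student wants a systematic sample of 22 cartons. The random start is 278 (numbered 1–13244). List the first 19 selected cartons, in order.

278, 880, 1482, 2084, 2686, 3288, 3890, 4492, 5094, 5696, 6298, 6900, 7502, 8104, 8706, 9308, 9910, 10512, 11114

k = N/n = 13244/22 = 602
carton 1: 278
carton 2: 278 + 602 = 880
carton 3: 880 + 602 = 1482
carton 4: 1482 + 602 = 2084
carton 5: 2084 + 602 = 2686
carton 6: 2686 + 602 = 3288
carton 7: 3288 + 602 = 3890
carton 8: 3890 + 602 = 4492
carton 9: 4492 + 602 = 5094
carton 10: 5094 + 602 = 5696
carton 11: 5696 + 602 = 6298
carton 12: 6298 + 602 = 6900
carton 13: 6900 + 602 = 7502
carton 14: 7502 + 602 = 8104
carton 15: 8104 + 602 = 8706
carton 16: 8706 + 602 = 9308
carton 17: 9308 + 602 = 9910
carton 18: 9910 + 602 = 10512
carton 19: 10512 + 602 = 11114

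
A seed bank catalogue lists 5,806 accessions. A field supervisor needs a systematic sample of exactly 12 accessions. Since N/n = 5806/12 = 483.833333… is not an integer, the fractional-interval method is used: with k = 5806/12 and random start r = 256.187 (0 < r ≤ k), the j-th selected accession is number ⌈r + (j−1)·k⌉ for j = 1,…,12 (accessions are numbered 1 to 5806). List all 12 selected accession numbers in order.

257, 741, 1224, 1708, 2192, 2676, 3160, 3644, 4127, 4611, 5095, 5579

j=1: r + 0k = 256.187 → ⌈·⌉ = 257
j=2: r + 1k = 740.020333… → ⌈·⌉ = 741
j=3: r + 2k = 1223.853666… → ⌈·⌉ = 1224
j=4: r + 3k = 1707.687 → ⌈·⌉ = 1708
j=5: r + 4k = 2191.520333… → ⌈·⌉ = 2192
j=6: r + 5k = 2675.353666… → ⌈·⌉ = 2676
j=7: r + 6k = 3159.187 → ⌈·⌉ = 3160
j=8: r + 7k = 3643.020333… → ⌈·⌉ = 3644
j=9: r + 8k = 4126.853666… → ⌈·⌉ = 4127
j=10: r + 9k = 4610.687 → ⌈·⌉ = 4611
j=11: r + 10k = 5094.520333… → ⌈·⌉ = 5095
j=12: r + 11k = 5578.353666… → ⌈·⌉ = 5579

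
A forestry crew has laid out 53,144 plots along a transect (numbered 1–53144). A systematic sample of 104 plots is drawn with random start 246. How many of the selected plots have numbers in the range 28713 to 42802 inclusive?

28

k = 53144/104 = 511
First selection ≥ 28713: 246 + ⌈(28713−246)/511⌉·511 = 246 + 56×511 = 28862
Last selection ≤ 42802: 246 + ⌊(42802−246)/511⌋·511 = 246 + 83×511 = 42659
Count = 83 − 56 + 1 = 28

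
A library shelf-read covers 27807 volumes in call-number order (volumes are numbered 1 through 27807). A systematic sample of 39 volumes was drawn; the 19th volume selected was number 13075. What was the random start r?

241

k = 27807/39 = 713
r = 13075 − (19−1)×713 = 13075 − 12834 = 241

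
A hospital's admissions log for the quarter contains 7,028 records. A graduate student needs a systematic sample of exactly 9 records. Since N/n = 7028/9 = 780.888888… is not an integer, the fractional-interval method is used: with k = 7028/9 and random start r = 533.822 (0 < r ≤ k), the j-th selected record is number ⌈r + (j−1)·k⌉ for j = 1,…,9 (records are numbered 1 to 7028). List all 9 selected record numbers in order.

j=1: r + 0k = 533.822 → ⌈·⌉ = 534
j=2: r + 1k = 1314.710888… → ⌈·⌉ = 1315
j=3: r + 2k = 2095.599777… → ⌈·⌉ = 2096
j=4: r + 3k = 2876.488666… → ⌈·⌉ = 2877
j=5: r + 4k = 3657.377555… → ⌈·⌉ = 3658
j=6: r + 5k = 4438.266444… → ⌈·⌉ = 4439
j=7: r + 6k = 5219.155333… → ⌈·⌉ = 5220
j=8: r + 7k = 6000.044222… → ⌈·⌉ = 6001
j=9: r + 8k = 6780.933111… → ⌈·⌉ = 6781

534, 1315, 2096, 2877, 3658, 4439, 5220, 6001, 6781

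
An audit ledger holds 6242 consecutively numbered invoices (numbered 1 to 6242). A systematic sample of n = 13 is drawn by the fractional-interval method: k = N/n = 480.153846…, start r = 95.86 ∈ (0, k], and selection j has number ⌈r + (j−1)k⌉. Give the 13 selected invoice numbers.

j=1: r + 0k = 95.86 → ⌈·⌉ = 96
j=2: r + 1k = 576.013846… → ⌈·⌉ = 577
j=3: r + 2k = 1056.167692… → ⌈·⌉ = 1057
j=4: r + 3k = 1536.321538… → ⌈·⌉ = 1537
j=5: r + 4k = 2016.475384… → ⌈·⌉ = 2017
j=6: r + 5k = 2496.629230… → ⌈·⌉ = 2497
j=7: r + 6k = 2976.783076… → ⌈·⌉ = 2977
j=8: r + 7k = 3456.936923… → ⌈·⌉ = 3457
j=9: r + 8k = 3937.090769… → ⌈·⌉ = 3938
j=10: r + 9k = 4417.244615… → ⌈·⌉ = 4418
j=11: r + 10k = 4897.398461… → ⌈·⌉ = 4898
j=12: r + 11k = 5377.552307… → ⌈·⌉ = 5378
j=13: r + 12k = 5857.706153… → ⌈·⌉ = 5858

96, 577, 1057, 1537, 2017, 2497, 2977, 3457, 3938, 4418, 4898, 5378, 5858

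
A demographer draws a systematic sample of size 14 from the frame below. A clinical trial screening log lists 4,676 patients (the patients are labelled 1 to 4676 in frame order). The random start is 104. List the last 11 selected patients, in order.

k = N/n = 4676/14 = 334
4th selection = 104 + 3×334 = 1106
5th: 1106 + 334 = 1440
6th: 1440 + 334 = 1774
7th: 1774 + 334 = 2108
8th: 2108 + 334 = 2442
9th: 2442 + 334 = 2776
10th: 2776 + 334 = 3110
11th: 3110 + 334 = 3444
12th: 3444 + 334 = 3778
13th: 3778 + 334 = 4112
14th: 4112 + 334 = 4446

1106, 1440, 1774, 2108, 2442, 2776, 3110, 3444, 3778, 4112, 4446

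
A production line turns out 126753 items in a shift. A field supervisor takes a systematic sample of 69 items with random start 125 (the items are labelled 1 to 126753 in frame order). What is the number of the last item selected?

k = 126753/69 = 1837
69th selection = r + (69−1)·k = 125 + 68×1837 = 125 + 124916 = 125041

125041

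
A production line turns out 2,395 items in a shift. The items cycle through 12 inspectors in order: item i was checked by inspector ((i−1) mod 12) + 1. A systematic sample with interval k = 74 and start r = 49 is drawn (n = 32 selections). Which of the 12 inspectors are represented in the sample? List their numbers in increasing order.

1, 3, 5, 7, 9, 11

Consecutive selections differ by k = 74, so their inspector numbers differ by 74 mod 12 = 2.
gcd(74, 12) = 2, so the sample visits 12/2 = 6 distinct residues mod 12.
Start 49 is inspector 1; the inspectors hit are 1, 3, 5, 7, 9, 11.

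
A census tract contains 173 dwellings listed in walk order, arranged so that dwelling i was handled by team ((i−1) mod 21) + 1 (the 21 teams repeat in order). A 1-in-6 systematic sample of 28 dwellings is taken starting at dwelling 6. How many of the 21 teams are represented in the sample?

Consecutive selections differ by k = 6, so their team numbers differ by 6 mod 21 = 6.
gcd(6, 21) = 3, so the sample visits 21/3 = 7 distinct residues mod 21.
Start 6 is team 6; the teams hit are 3, 6, 9, 12, 15, 18, 21.

7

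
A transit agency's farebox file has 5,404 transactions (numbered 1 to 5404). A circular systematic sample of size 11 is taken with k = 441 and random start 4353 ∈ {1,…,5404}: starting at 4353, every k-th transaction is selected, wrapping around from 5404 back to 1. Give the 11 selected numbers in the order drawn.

4353, 4794, 5235, 272, 713, 1154, 1595, 2036, 2477, 2918, 3359

Selection 1: 4353
Selection 2: 4353 + 441 = 4794
Selection 3: 4794 + 441 = 5235
Selection 4: 5235 + 441 = 5676 → 5676 − 5404 = 272
Selection 5: 272 + 441 = 713
Selection 6: 713 + 441 = 1154
Selection 7: 1154 + 441 = 1595
Selection 8: 1595 + 441 = 2036
Selection 9: 2036 + 441 = 2477
Selection 10: 2477 + 441 = 2918
Selection 11: 2918 + 441 = 3359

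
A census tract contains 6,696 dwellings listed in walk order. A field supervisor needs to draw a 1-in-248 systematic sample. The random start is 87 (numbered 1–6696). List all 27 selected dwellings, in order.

dwelling 1: 87
dwelling 2: 87 + 248 = 335
dwelling 3: 335 + 248 = 583
dwelling 4: 583 + 248 = 831
dwelling 5: 831 + 248 = 1079
dwelling 6: 1079 + 248 = 1327
dwelling 7: 1327 + 248 = 1575
dwelling 8: 1575 + 248 = 1823
dwelling 9: 1823 + 248 = 2071
dwelling 10: 2071 + 248 = 2319
dwelling 11: 2319 + 248 = 2567
dwelling 12: 2567 + 248 = 2815
dwelling 13: 2815 + 248 = 3063
dwelling 14: 3063 + 248 = 3311
dwelling 15: 3311 + 248 = 3559
dwelling 16: 3559 + 248 = 3807
dwelling 17: 3807 + 248 = 4055
dwelling 18: 4055 + 248 = 4303
dwelling 19: 4303 + 248 = 4551
dwelling 20: 4551 + 248 = 4799
dwelling 21: 4799 + 248 = 5047
dwelling 22: 5047 + 248 = 5295
dwelling 23: 5295 + 248 = 5543
dwelling 24: 5543 + 248 = 5791
dwelling 25: 5791 + 248 = 6039
dwelling 26: 6039 + 248 = 6287
dwelling 27: 6287 + 248 = 6535

87, 335, 583, 831, 1079, 1327, 1575, 1823, 2071, 2319, 2567, 2815, 3063, 3311, 3559, 3807, 4055, 4303, 4551, 4799, 5047, 5295, 5543, 5791, 6039, 6287, 6535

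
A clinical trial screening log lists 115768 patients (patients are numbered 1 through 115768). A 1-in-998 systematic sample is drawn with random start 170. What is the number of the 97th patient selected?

95978

k = 998
97th selection = r + (97−1)·k = 170 + 96×998 = 170 + 95808 = 95978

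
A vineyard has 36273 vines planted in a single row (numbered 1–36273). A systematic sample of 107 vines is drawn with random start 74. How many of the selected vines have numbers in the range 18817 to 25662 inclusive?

20

k = 36273/107 = 339
First selection ≥ 18817: 74 + ⌈(18817−74)/339⌉·339 = 74 + 56×339 = 19058
Last selection ≤ 25662: 74 + ⌊(25662−74)/339⌋·339 = 74 + 75×339 = 25499
Count = 75 − 56 + 1 = 20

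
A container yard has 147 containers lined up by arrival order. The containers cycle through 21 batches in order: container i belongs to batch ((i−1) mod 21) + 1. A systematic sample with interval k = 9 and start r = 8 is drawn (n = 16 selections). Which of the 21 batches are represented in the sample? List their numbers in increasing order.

Consecutive selections differ by k = 9, so their batch numbers differ by 9 mod 21 = 9.
gcd(9, 21) = 3, so the sample visits 21/3 = 7 distinct residues mod 21.
Start 8 is batch 8; the batches hit are 2, 5, 8, 11, 14, 17, 20.

2, 5, 8, 11, 14, 17, 20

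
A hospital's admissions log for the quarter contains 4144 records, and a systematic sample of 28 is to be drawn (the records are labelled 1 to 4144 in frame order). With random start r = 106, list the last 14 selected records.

k = N/n = 4144/28 = 148
15th selection = 106 + 14×148 = 2178
16th: 2178 + 148 = 2326
17th: 2326 + 148 = 2474
18th: 2474 + 148 = 2622
19th: 2622 + 148 = 2770
20th: 2770 + 148 = 2918
21st: 2918 + 148 = 3066
22nd: 3066 + 148 = 3214
23rd: 3214 + 148 = 3362
24th: 3362 + 148 = 3510
25th: 3510 + 148 = 3658
26th: 3658 + 148 = 3806
27th: 3806 + 148 = 3954
28th: 3954 + 148 = 4102

2178, 2326, 2474, 2622, 2770, 2918, 3066, 3214, 3362, 3510, 3658, 3806, 3954, 4102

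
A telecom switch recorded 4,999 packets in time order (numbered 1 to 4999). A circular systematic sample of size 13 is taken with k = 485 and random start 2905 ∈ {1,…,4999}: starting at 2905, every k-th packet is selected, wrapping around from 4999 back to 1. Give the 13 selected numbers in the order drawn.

Selection 1: 2905
Selection 2: 2905 + 485 = 3390
Selection 3: 3390 + 485 = 3875
Selection 4: 3875 + 485 = 4360
Selection 5: 4360 + 485 = 4845
Selection 6: 4845 + 485 = 5330 → 5330 − 4999 = 331
Selection 7: 331 + 485 = 816
Selection 8: 816 + 485 = 1301
Selection 9: 1301 + 485 = 1786
Selection 10: 1786 + 485 = 2271
Selection 11: 2271 + 485 = 2756
Selection 12: 2756 + 485 = 3241
Selection 13: 3241 + 485 = 3726

2905, 3390, 3875, 4360, 4845, 331, 816, 1301, 1786, 2271, 2756, 3241, 3726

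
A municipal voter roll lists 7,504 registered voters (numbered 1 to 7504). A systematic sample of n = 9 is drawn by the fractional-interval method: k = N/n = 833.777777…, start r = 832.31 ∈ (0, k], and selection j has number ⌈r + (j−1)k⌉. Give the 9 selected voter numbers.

833, 1667, 2500, 3334, 4168, 5002, 5835, 6669, 7503

j=1: r + 0k = 832.31 → ⌈·⌉ = 833
j=2: r + 1k = 1666.087777… → ⌈·⌉ = 1667
j=3: r + 2k = 2499.865555… → ⌈·⌉ = 2500
j=4: r + 3k = 3333.643333… → ⌈·⌉ = 3334
j=5: r + 4k = 4167.421111… → ⌈·⌉ = 4168
j=6: r + 5k = 5001.198888… → ⌈·⌉ = 5002
j=7: r + 6k = 5834.976666… → ⌈·⌉ = 5835
j=8: r + 7k = 6668.754444… → ⌈·⌉ = 6669
j=9: r + 8k = 7502.532222… → ⌈·⌉ = 7503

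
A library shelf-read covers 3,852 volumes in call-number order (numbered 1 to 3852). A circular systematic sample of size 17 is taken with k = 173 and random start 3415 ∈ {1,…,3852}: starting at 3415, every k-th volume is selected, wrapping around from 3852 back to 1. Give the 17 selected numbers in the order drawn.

Selection 1: 3415
Selection 2: 3415 + 173 = 3588
Selection 3: 3588 + 173 = 3761
Selection 4: 3761 + 173 = 3934 → 3934 − 3852 = 82
Selection 5: 82 + 173 = 255
Selection 6: 255 + 173 = 428
Selection 7: 428 + 173 = 601
Selection 8: 601 + 173 = 774
Selection 9: 774 + 173 = 947
Selection 10: 947 + 173 = 1120
Selection 11: 1120 + 173 = 1293
Selection 12: 1293 + 173 = 1466
Selection 13: 1466 + 173 = 1639
Selection 14: 1639 + 173 = 1812
Selection 15: 1812 + 173 = 1985
Selection 16: 1985 + 173 = 2158
Selection 17: 2158 + 173 = 2331

3415, 3588, 3761, 82, 255, 428, 601, 774, 947, 1120, 1293, 1466, 1639, 1812, 1985, 2158, 2331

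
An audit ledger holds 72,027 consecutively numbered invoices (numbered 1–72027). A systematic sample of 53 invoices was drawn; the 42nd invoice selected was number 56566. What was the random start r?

k = 72027/53 = 1359
r = 56566 − (42−1)×1359 = 56566 − 55719 = 847

847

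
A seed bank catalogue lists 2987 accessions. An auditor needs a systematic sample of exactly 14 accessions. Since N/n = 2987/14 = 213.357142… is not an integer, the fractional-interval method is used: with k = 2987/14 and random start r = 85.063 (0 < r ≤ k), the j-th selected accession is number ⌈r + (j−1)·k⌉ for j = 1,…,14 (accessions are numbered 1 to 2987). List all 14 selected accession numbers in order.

j=1: r + 0k = 85.063 → ⌈·⌉ = 86
j=2: r + 1k = 298.420142… → ⌈·⌉ = 299
j=3: r + 2k = 511.777285… → ⌈·⌉ = 512
j=4: r + 3k = 725.134428… → ⌈·⌉ = 726
j=5: r + 4k = 938.491571… → ⌈·⌉ = 939
j=6: r + 5k = 1151.848714… → ⌈·⌉ = 1152
j=7: r + 6k = 1365.205857… → ⌈·⌉ = 1366
j=8: r + 7k = 1578.563 → ⌈·⌉ = 1579
j=9: r + 8k = 1791.920142… → ⌈·⌉ = 1792
j=10: r + 9k = 2005.277285… → ⌈·⌉ = 2006
j=11: r + 10k = 2218.634428… → ⌈·⌉ = 2219
j=12: r + 11k = 2431.991571… → ⌈·⌉ = 2432
j=13: r + 12k = 2645.348714… → ⌈·⌉ = 2646
j=14: r + 13k = 2858.705857… → ⌈·⌉ = 2859

86, 299, 512, 726, 939, 1152, 1366, 1579, 1792, 2006, 2219, 2432, 2646, 2859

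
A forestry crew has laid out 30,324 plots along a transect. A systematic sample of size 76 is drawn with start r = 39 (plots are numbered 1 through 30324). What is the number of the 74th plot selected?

29166

k = 30324/76 = 399
74th selection = r + (74−1)·k = 39 + 73×399 = 39 + 29127 = 29166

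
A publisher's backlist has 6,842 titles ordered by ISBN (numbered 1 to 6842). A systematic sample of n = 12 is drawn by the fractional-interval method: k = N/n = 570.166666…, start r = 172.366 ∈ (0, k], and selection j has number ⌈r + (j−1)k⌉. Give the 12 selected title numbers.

173, 743, 1313, 1883, 2454, 3024, 3594, 4164, 4734, 5304, 5875, 6445

j=1: r + 0k = 172.366 → ⌈·⌉ = 173
j=2: r + 1k = 742.532666… → ⌈·⌉ = 743
j=3: r + 2k = 1312.699333… → ⌈·⌉ = 1313
j=4: r + 3k = 1882.866 → ⌈·⌉ = 1883
j=5: r + 4k = 2453.032666… → ⌈·⌉ = 2454
j=6: r + 5k = 3023.199333… → ⌈·⌉ = 3024
j=7: r + 6k = 3593.366 → ⌈·⌉ = 3594
j=8: r + 7k = 4163.532666… → ⌈·⌉ = 4164
j=9: r + 8k = 4733.699333… → ⌈·⌉ = 4734
j=10: r + 9k = 5303.866 → ⌈·⌉ = 5304
j=11: r + 10k = 5874.032666… → ⌈·⌉ = 5875
j=12: r + 11k = 6444.199333… → ⌈·⌉ = 6445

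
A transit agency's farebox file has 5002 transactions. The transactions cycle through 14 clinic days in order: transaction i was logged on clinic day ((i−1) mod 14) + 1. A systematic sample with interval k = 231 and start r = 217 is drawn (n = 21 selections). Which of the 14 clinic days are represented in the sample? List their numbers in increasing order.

Consecutive selections differ by k = 231, so their clinic day numbers differ by 231 mod 14 = 7.
gcd(231, 14) = 7, so the sample visits 14/7 = 2 distinct residues mod 14.
Start 217 is clinic day 7; the clinic days hit are 7, 14.

7, 14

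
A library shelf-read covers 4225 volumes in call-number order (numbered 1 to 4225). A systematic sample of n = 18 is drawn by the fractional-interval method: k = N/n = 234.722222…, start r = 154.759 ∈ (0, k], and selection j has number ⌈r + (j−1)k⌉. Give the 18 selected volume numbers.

j=1: r + 0k = 154.759 → ⌈·⌉ = 155
j=2: r + 1k = 389.481222… → ⌈·⌉ = 390
j=3: r + 2k = 624.203444… → ⌈·⌉ = 625
j=4: r + 3k = 858.925666… → ⌈·⌉ = 859
j=5: r + 4k = 1093.647888… → ⌈·⌉ = 1094
j=6: r + 5k = 1328.370111… → ⌈·⌉ = 1329
j=7: r + 6k = 1563.092333… → ⌈·⌉ = 1564
j=8: r + 7k = 1797.814555… → ⌈·⌉ = 1798
j=9: r + 8k = 2032.536777… → ⌈·⌉ = 2033
j=10: r + 9k = 2267.259 → ⌈·⌉ = 2268
j=11: r + 10k = 2501.981222… → ⌈·⌉ = 2502
j=12: r + 11k = 2736.703444… → ⌈·⌉ = 2737
j=13: r + 12k = 2971.425666… → ⌈·⌉ = 2972
j=14: r + 13k = 3206.147888… → ⌈·⌉ = 3207
j=15: r + 14k = 3440.870111… → ⌈·⌉ = 3441
j=16: r + 15k = 3675.592333… → ⌈·⌉ = 3676
j=17: r + 16k = 3910.314555… → ⌈·⌉ = 3911
j=18: r + 17k = 4145.036777… → ⌈·⌉ = 4146

155, 390, 625, 859, 1094, 1329, 1564, 1798, 2033, 2268, 2502, 2737, 2972, 3207, 3441, 3676, 3911, 4146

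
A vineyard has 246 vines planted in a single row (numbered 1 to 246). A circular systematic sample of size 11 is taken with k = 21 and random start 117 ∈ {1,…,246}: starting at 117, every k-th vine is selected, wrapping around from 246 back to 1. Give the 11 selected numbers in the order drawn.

117, 138, 159, 180, 201, 222, 243, 18, 39, 60, 81

Selection 1: 117
Selection 2: 117 + 21 = 138
Selection 3: 138 + 21 = 159
Selection 4: 159 + 21 = 180
Selection 5: 180 + 21 = 201
Selection 6: 201 + 21 = 222
Selection 7: 222 + 21 = 243
Selection 8: 243 + 21 = 264 → 264 − 246 = 18
Selection 9: 18 + 21 = 39
Selection 10: 39 + 21 = 60
Selection 11: 60 + 21 = 81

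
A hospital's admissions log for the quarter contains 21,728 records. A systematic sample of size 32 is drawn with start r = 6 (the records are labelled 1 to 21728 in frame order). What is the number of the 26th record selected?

16981

k = 21728/32 = 679
26th selection = r + (26−1)·k = 6 + 25×679 = 6 + 16975 = 16981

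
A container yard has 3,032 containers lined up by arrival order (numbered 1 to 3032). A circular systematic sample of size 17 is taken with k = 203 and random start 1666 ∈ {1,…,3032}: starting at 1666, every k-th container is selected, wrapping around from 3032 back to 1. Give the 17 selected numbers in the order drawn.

1666, 1869, 2072, 2275, 2478, 2681, 2884, 55, 258, 461, 664, 867, 1070, 1273, 1476, 1679, 1882

Selection 1: 1666
Selection 2: 1666 + 203 = 1869
Selection 3: 1869 + 203 = 2072
Selection 4: 2072 + 203 = 2275
Selection 5: 2275 + 203 = 2478
Selection 6: 2478 + 203 = 2681
Selection 7: 2681 + 203 = 2884
Selection 8: 2884 + 203 = 3087 → 3087 − 3032 = 55
Selection 9: 55 + 203 = 258
Selection 10: 258 + 203 = 461
Selection 11: 461 + 203 = 664
Selection 12: 664 + 203 = 867
Selection 13: 867 + 203 = 1070
Selection 14: 1070 + 203 = 1273
Selection 15: 1273 + 203 = 1476
Selection 16: 1476 + 203 = 1679
Selection 17: 1679 + 203 = 1882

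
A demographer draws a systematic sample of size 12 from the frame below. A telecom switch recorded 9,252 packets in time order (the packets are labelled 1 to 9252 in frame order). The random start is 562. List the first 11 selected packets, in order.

k = N/n = 9252/12 = 771
packet 1: 562
packet 2: 562 + 771 = 1333
packet 3: 1333 + 771 = 2104
packet 4: 2104 + 771 = 2875
packet 5: 2875 + 771 = 3646
packet 6: 3646 + 771 = 4417
packet 7: 4417 + 771 = 5188
packet 8: 5188 + 771 = 5959
packet 9: 5959 + 771 = 6730
packet 10: 6730 + 771 = 7501
packet 11: 7501 + 771 = 8272

562, 1333, 2104, 2875, 3646, 4417, 5188, 5959, 6730, 7501, 8272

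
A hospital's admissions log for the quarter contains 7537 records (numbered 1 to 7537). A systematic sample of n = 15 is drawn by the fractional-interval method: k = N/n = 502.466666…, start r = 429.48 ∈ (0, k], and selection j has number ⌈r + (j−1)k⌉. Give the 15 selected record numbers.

430, 932, 1435, 1937, 2440, 2942, 3445, 3947, 4450, 4952, 5455, 5957, 6460, 6962, 7465

j=1: r + 0k = 429.48 → ⌈·⌉ = 430
j=2: r + 1k = 931.946666… → ⌈·⌉ = 932
j=3: r + 2k = 1434.413333… → ⌈·⌉ = 1435
j=4: r + 3k = 1936.88 → ⌈·⌉ = 1937
j=5: r + 4k = 2439.346666… → ⌈·⌉ = 2440
j=6: r + 5k = 2941.813333… → ⌈·⌉ = 2942
j=7: r + 6k = 3444.28 → ⌈·⌉ = 3445
j=8: r + 7k = 3946.746666… → ⌈·⌉ = 3947
j=9: r + 8k = 4449.213333… → ⌈·⌉ = 4450
j=10: r + 9k = 4951.68 → ⌈·⌉ = 4952
j=11: r + 10k = 5454.146666… → ⌈·⌉ = 5455
j=12: r + 11k = 5956.613333… → ⌈·⌉ = 5957
j=13: r + 12k = 6459.08 → ⌈·⌉ = 6460
j=14: r + 13k = 6961.546666… → ⌈·⌉ = 6962
j=15: r + 14k = 7464.013333… → ⌈·⌉ = 7465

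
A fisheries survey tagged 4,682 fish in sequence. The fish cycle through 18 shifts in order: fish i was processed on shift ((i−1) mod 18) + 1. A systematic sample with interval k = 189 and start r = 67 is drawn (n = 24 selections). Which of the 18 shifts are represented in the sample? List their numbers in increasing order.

4, 13

Consecutive selections differ by k = 189, so their shift numbers differ by 189 mod 18 = 9.
gcd(189, 18) = 9, so the sample visits 18/9 = 2 distinct residues mod 18.
Start 67 is shift 13; the shifts hit are 4, 13.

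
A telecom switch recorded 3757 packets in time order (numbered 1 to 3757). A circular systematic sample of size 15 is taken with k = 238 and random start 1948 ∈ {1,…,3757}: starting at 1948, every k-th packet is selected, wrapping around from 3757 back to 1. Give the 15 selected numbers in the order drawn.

Selection 1: 1948
Selection 2: 1948 + 238 = 2186
Selection 3: 2186 + 238 = 2424
Selection 4: 2424 + 238 = 2662
Selection 5: 2662 + 238 = 2900
Selection 6: 2900 + 238 = 3138
Selection 7: 3138 + 238 = 3376
Selection 8: 3376 + 238 = 3614
Selection 9: 3614 + 238 = 3852 → 3852 − 3757 = 95
Selection 10: 95 + 238 = 333
Selection 11: 333 + 238 = 571
Selection 12: 571 + 238 = 809
Selection 13: 809 + 238 = 1047
Selection 14: 1047 + 238 = 1285
Selection 15: 1285 + 238 = 1523

1948, 2186, 2424, 2662, 2900, 3138, 3376, 3614, 95, 333, 571, 809, 1047, 1285, 1523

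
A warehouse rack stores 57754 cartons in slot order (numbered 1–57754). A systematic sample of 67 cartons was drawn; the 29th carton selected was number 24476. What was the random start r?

k = 57754/67 = 862
r = 24476 − (29−1)×862 = 24476 − 24136 = 340

340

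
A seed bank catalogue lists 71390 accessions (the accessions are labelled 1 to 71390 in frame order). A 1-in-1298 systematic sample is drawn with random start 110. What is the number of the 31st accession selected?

39050

k = 1298
31st selection = r + (31−1)·k = 110 + 30×1298 = 110 + 38940 = 39050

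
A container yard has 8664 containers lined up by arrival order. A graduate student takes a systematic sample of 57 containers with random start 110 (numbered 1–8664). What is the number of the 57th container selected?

k = 8664/57 = 152
57th selection = r + (57−1)·k = 110 + 56×152 = 110 + 8512 = 8622

8622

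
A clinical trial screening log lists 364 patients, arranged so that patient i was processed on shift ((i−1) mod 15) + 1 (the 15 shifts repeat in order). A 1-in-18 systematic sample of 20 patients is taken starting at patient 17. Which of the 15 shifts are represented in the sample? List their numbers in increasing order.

2, 5, 8, 11, 14

Consecutive selections differ by k = 18, so their shift numbers differ by 18 mod 15 = 3.
gcd(18, 15) = 3, so the sample visits 15/3 = 5 distinct residues mod 15.
Start 17 is shift 2; the shifts hit are 2, 5, 8, 11, 14.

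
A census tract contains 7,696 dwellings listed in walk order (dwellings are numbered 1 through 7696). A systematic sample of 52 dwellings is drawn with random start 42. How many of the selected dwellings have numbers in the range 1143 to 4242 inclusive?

k = 7696/52 = 148
First selection ≥ 1143: 42 + ⌈(1143−42)/148⌉·148 = 42 + 8×148 = 1226
Last selection ≤ 4242: 42 + ⌊(4242−42)/148⌋·148 = 42 + 28×148 = 4186
Count = 28 − 8 + 1 = 21

21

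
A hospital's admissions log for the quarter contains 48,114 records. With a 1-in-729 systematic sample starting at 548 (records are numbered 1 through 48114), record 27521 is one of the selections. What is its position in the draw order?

38

k = 729
position = (27521 − 548)/729 + 1 = 26973/729 + 1 = 37 + 1 = 38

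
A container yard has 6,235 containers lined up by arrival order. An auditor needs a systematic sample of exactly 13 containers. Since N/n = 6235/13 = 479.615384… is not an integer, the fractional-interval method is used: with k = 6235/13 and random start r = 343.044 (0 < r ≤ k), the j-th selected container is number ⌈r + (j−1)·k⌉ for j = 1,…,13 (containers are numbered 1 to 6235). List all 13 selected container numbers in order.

344, 823, 1303, 1782, 2262, 2742, 3221, 3701, 4180, 4660, 5140, 5619, 6099

j=1: r + 0k = 343.044 → ⌈·⌉ = 344
j=2: r + 1k = 822.659384… → ⌈·⌉ = 823
j=3: r + 2k = 1302.274769… → ⌈·⌉ = 1303
j=4: r + 3k = 1781.890153… → ⌈·⌉ = 1782
j=5: r + 4k = 2261.505538… → ⌈·⌉ = 2262
j=6: r + 5k = 2741.120923… → ⌈·⌉ = 2742
j=7: r + 6k = 3220.736307… → ⌈·⌉ = 3221
j=8: r + 7k = 3700.351692… → ⌈·⌉ = 3701
j=9: r + 8k = 4179.967076… → ⌈·⌉ = 4180
j=10: r + 9k = 4659.582461… → ⌈·⌉ = 4660
j=11: r + 10k = 5139.197846… → ⌈·⌉ = 5140
j=12: r + 11k = 5618.813230… → ⌈·⌉ = 5619
j=13: r + 12k = 6098.428615… → ⌈·⌉ = 6099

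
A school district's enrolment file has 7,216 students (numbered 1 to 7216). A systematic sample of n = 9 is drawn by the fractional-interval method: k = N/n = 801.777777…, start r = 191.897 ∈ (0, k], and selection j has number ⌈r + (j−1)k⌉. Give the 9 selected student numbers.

j=1: r + 0k = 191.897 → ⌈·⌉ = 192
j=2: r + 1k = 993.674777… → ⌈·⌉ = 994
j=3: r + 2k = 1795.452555… → ⌈·⌉ = 1796
j=4: r + 3k = 2597.230333… → ⌈·⌉ = 2598
j=5: r + 4k = 3399.008111… → ⌈·⌉ = 3400
j=6: r + 5k = 4200.785888… → ⌈·⌉ = 4201
j=7: r + 6k = 5002.563666… → ⌈·⌉ = 5003
j=8: r + 7k = 5804.341444… → ⌈·⌉ = 5805
j=9: r + 8k = 6606.119222… → ⌈·⌉ = 6607

192, 994, 1796, 2598, 3400, 4201, 5003, 5805, 6607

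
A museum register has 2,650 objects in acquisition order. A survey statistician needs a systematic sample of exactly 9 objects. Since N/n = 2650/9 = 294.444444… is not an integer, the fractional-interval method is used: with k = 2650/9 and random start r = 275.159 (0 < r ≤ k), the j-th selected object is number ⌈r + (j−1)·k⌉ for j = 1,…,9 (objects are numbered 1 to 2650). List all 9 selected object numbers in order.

j=1: r + 0k = 275.159 → ⌈·⌉ = 276
j=2: r + 1k = 569.603444… → ⌈·⌉ = 570
j=3: r + 2k = 864.047888… → ⌈·⌉ = 865
j=4: r + 3k = 1158.492333… → ⌈·⌉ = 1159
j=5: r + 4k = 1452.936777… → ⌈·⌉ = 1453
j=6: r + 5k = 1747.381222… → ⌈·⌉ = 1748
j=7: r + 6k = 2041.825666… → ⌈·⌉ = 2042
j=8: r + 7k = 2336.270111… → ⌈·⌉ = 2337
j=9: r + 8k = 2630.714555… → ⌈·⌉ = 2631

276, 570, 865, 1159, 1453, 1748, 2042, 2337, 2631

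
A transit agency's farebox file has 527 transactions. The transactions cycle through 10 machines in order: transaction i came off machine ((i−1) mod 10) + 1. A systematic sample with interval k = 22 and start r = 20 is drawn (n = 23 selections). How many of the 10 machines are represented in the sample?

Consecutive selections differ by k = 22, so their machine numbers differ by 22 mod 10 = 2.
gcd(22, 10) = 2, so the sample visits 10/2 = 5 distinct residues mod 10.
Start 20 is machine 10; the machines hit are 2, 4, 6, 8, 10.

5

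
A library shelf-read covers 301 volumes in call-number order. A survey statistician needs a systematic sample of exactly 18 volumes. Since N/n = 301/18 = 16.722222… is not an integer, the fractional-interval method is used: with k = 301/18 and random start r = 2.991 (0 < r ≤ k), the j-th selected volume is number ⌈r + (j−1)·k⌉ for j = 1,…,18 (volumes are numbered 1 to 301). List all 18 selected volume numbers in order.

3, 20, 37, 54, 70, 87, 104, 121, 137, 154, 171, 187, 204, 221, 238, 254, 271, 288

j=1: r + 0k = 2.991 → ⌈·⌉ = 3
j=2: r + 1k = 19.713222… → ⌈·⌉ = 20
j=3: r + 2k = 36.435444… → ⌈·⌉ = 37
j=4: r + 3k = 53.157666… → ⌈·⌉ = 54
j=5: r + 4k = 69.879888… → ⌈·⌉ = 70
j=6: r + 5k = 86.602111… → ⌈·⌉ = 87
j=7: r + 6k = 103.324333… → ⌈·⌉ = 104
j=8: r + 7k = 120.046555… → ⌈·⌉ = 121
j=9: r + 8k = 136.768777… → ⌈·⌉ = 137
j=10: r + 9k = 153.491 → ⌈·⌉ = 154
j=11: r + 10k = 170.213222… → ⌈·⌉ = 171
j=12: r + 11k = 186.935444… → ⌈·⌉ = 187
j=13: r + 12k = 203.657666… → ⌈·⌉ = 204
j=14: r + 13k = 220.379888… → ⌈·⌉ = 221
j=15: r + 14k = 237.102111… → ⌈·⌉ = 238
j=16: r + 15k = 253.824333… → ⌈·⌉ = 254
j=17: r + 16k = 270.546555… → ⌈·⌉ = 271
j=18: r + 17k = 287.268777… → ⌈·⌉ = 288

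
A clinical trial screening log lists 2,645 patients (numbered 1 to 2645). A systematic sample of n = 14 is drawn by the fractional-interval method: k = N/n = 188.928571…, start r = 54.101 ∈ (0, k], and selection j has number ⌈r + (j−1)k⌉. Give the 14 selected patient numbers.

j=1: r + 0k = 54.101 → ⌈·⌉ = 55
j=2: r + 1k = 243.029571… → ⌈·⌉ = 244
j=3: r + 2k = 431.958142… → ⌈·⌉ = 432
j=4: r + 3k = 620.886714… → ⌈·⌉ = 621
j=5: r + 4k = 809.815285… → ⌈·⌉ = 810
j=6: r + 5k = 998.743857… → ⌈·⌉ = 999
j=7: r + 6k = 1187.672428… → ⌈·⌉ = 1188
j=8: r + 7k = 1376.601 → ⌈·⌉ = 1377
j=9: r + 8k = 1565.529571… → ⌈·⌉ = 1566
j=10: r + 9k = 1754.458142… → ⌈·⌉ = 1755
j=11: r + 10k = 1943.386714… → ⌈·⌉ = 1944
j=12: r + 11k = 2132.315285… → ⌈·⌉ = 2133
j=13: r + 12k = 2321.243857… → ⌈·⌉ = 2322
j=14: r + 13k = 2510.172428… → ⌈·⌉ = 2511

55, 244, 432, 621, 810, 999, 1188, 1377, 1566, 1755, 1944, 2133, 2322, 2511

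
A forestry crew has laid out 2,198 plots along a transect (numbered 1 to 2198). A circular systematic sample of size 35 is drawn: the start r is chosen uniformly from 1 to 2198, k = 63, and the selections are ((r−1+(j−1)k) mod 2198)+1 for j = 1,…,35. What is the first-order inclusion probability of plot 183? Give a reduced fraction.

5/314

For each position j, as r ranges over 1…2198 the j-th selection hits every plot exactly once, so plot 183 is selected for exactly 35 of the 2198 starts.
Inclusion probability = 35/2198 = 5/314.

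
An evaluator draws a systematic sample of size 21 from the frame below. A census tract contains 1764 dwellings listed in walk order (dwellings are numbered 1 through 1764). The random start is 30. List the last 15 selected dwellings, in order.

534, 618, 702, 786, 870, 954, 1038, 1122, 1206, 1290, 1374, 1458, 1542, 1626, 1710

k = N/n = 1764/21 = 84
7th selection = 30 + 6×84 = 534
8th: 534 + 84 = 618
9th: 618 + 84 = 702
10th: 702 + 84 = 786
11th: 786 + 84 = 870
12th: 870 + 84 = 954
13th: 954 + 84 = 1038
14th: 1038 + 84 = 1122
15th: 1122 + 84 = 1206
16th: 1206 + 84 = 1290
17th: 1290 + 84 = 1374
18th: 1374 + 84 = 1458
19th: 1458 + 84 = 1542
20th: 1542 + 84 = 1626
21st: 1626 + 84 = 1710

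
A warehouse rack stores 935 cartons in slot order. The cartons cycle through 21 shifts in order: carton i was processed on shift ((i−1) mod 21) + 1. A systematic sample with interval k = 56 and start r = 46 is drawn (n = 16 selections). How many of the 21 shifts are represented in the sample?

Consecutive selections differ by k = 56, so their shift numbers differ by 56 mod 21 = 14.
gcd(56, 21) = 7, so the sample visits 21/7 = 3 distinct residues mod 21.
Start 46 is shift 4; the shifts hit are 4, 11, 18.

3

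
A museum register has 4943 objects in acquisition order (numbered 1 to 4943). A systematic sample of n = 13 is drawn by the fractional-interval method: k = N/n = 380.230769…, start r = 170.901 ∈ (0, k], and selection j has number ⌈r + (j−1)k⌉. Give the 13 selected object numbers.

j=1: r + 0k = 170.901 → ⌈·⌉ = 171
j=2: r + 1k = 551.131769… → ⌈·⌉ = 552
j=3: r + 2k = 931.362538… → ⌈·⌉ = 932
j=4: r + 3k = 1311.593307… → ⌈·⌉ = 1312
j=5: r + 4k = 1691.824076… → ⌈·⌉ = 1692
j=6: r + 5k = 2072.054846… → ⌈·⌉ = 2073
j=7: r + 6k = 2452.285615… → ⌈·⌉ = 2453
j=8: r + 7k = 2832.516384… → ⌈·⌉ = 2833
j=9: r + 8k = 3212.747153… → ⌈·⌉ = 3213
j=10: r + 9k = 3592.977923… → ⌈·⌉ = 3593
j=11: r + 10k = 3973.208692… → ⌈·⌉ = 3974
j=12: r + 11k = 4353.439461… → ⌈·⌉ = 4354
j=13: r + 12k = 4733.670230… → ⌈·⌉ = 4734

171, 552, 932, 1312, 1692, 2073, 2453, 2833, 3213, 3593, 3974, 4354, 4734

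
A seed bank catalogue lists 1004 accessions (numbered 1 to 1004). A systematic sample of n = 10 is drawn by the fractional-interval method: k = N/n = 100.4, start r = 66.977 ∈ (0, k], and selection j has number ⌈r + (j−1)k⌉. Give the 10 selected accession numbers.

j=1: r + 0k = 66.977 → ⌈·⌉ = 67
j=2: r + 1k = 167.377 → ⌈·⌉ = 168
j=3: r + 2k = 267.777 → ⌈·⌉ = 268
j=4: r + 3k = 368.177 → ⌈·⌉ = 369
j=5: r + 4k = 468.577 → ⌈·⌉ = 469
j=6: r + 5k = 568.977 → ⌈·⌉ = 569
j=7: r + 6k = 669.377 → ⌈·⌉ = 670
j=8: r + 7k = 769.777 → ⌈·⌉ = 770
j=9: r + 8k = 870.177 → ⌈·⌉ = 871
j=10: r + 9k = 970.577 → ⌈·⌉ = 971

67, 168, 268, 369, 469, 569, 670, 770, 871, 971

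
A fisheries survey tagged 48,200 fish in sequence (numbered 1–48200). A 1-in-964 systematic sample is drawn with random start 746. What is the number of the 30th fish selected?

k = 964
30th selection = r + (30−1)·k = 746 + 29×964 = 746 + 27956 = 28702

28702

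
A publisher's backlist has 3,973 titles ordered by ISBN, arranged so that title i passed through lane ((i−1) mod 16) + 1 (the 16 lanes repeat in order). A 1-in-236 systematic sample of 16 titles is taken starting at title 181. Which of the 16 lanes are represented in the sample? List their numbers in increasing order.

Consecutive selections differ by k = 236, so their lane numbers differ by 236 mod 16 = 12.
gcd(236, 16) = 4, so the sample visits 16/4 = 4 distinct residues mod 16.
Start 181 is lane 5; the lanes hit are 1, 5, 9, 13.

1, 5, 9, 13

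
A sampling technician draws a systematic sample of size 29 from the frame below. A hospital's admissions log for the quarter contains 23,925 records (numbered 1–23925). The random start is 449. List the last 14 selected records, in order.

12824, 13649, 14474, 15299, 16124, 16949, 17774, 18599, 19424, 20249, 21074, 21899, 22724, 23549

k = N/n = 23925/29 = 825
16th selection = 449 + 15×825 = 12824
17th: 12824 + 825 = 13649
18th: 13649 + 825 = 14474
19th: 14474 + 825 = 15299
20th: 15299 + 825 = 16124
21st: 16124 + 825 = 16949
22nd: 16949 + 825 = 17774
23rd: 17774 + 825 = 18599
24th: 18599 + 825 = 19424
25th: 19424 + 825 = 20249
26th: 20249 + 825 = 21074
27th: 21074 + 825 = 21899
28th: 21899 + 825 = 22724
29th: 22724 + 825 = 23549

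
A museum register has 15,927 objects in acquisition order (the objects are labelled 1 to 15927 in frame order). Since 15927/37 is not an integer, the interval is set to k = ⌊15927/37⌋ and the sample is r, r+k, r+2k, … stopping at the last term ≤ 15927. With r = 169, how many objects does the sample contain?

k = ⌊15927/37⌋ = 430
Achieved size = ⌊(15927 − 169)/430⌋ + 1 = ⌊15758/430⌋ + 1 = 36 + 1 = 37
(last selection: 169 + 36×430 = 15649 ≤ 15927; next would be 16079 > 15927)

37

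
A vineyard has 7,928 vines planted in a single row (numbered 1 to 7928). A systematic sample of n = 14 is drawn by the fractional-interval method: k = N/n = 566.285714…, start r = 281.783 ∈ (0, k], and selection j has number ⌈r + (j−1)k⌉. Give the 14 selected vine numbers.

282, 849, 1415, 1981, 2547, 3114, 3680, 4246, 4813, 5379, 5945, 6511, 7078, 7644

j=1: r + 0k = 281.783 → ⌈·⌉ = 282
j=2: r + 1k = 848.068714… → ⌈·⌉ = 849
j=3: r + 2k = 1414.354428… → ⌈·⌉ = 1415
j=4: r + 3k = 1980.640142… → ⌈·⌉ = 1981
j=5: r + 4k = 2546.925857… → ⌈·⌉ = 2547
j=6: r + 5k = 3113.211571… → ⌈·⌉ = 3114
j=7: r + 6k = 3679.497285… → ⌈·⌉ = 3680
j=8: r + 7k = 4245.783 → ⌈·⌉ = 4246
j=9: r + 8k = 4812.068714… → ⌈·⌉ = 4813
j=10: r + 9k = 5378.354428… → ⌈·⌉ = 5379
j=11: r + 10k = 5944.640142… → ⌈·⌉ = 5945
j=12: r + 11k = 6510.925857… → ⌈·⌉ = 6511
j=13: r + 12k = 7077.211571… → ⌈·⌉ = 7078
j=14: r + 13k = 7643.497285… → ⌈·⌉ = 7644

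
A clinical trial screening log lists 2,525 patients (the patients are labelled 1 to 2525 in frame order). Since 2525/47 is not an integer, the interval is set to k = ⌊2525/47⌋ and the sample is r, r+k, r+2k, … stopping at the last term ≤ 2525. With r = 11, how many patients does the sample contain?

48

k = ⌊2525/47⌋ = 53
Achieved size = ⌊(2525 − 11)/53⌋ + 1 = ⌊2514/53⌋ + 1 = 47 + 1 = 48
(last selection: 11 + 47×53 = 2502 ≤ 2525; next would be 2555 > 2525)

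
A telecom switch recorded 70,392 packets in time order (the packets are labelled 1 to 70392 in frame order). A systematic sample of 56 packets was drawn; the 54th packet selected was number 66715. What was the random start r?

94

k = 70392/56 = 1257
r = 66715 − (54−1)×1257 = 66715 − 66621 = 94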